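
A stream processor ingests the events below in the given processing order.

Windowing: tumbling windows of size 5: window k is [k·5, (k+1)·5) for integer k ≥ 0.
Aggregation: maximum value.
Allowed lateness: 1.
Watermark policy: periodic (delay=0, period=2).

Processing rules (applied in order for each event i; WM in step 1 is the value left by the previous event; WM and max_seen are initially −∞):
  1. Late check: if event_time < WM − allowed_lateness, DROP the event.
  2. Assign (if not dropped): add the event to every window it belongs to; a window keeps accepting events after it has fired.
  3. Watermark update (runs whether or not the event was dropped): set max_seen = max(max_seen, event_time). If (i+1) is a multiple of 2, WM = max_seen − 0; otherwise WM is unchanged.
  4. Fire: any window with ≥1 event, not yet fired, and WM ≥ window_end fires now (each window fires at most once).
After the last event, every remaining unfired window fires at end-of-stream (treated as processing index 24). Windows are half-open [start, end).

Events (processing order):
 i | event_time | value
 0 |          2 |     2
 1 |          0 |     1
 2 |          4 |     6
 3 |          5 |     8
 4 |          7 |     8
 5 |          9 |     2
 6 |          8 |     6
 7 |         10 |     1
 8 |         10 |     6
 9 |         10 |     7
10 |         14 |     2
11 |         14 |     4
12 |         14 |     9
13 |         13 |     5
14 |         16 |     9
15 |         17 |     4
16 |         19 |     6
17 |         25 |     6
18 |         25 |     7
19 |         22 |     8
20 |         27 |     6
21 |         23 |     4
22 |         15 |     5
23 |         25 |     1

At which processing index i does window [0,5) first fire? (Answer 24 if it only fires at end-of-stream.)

3

i=0 t=2 v=2: → [0,5); WM=−∞
i=1 t=0 v=1: → [0,5); WM=2
i=2 t=4 v=6: → [0,5); WM=2
i=3 t=5 v=8: → [5,10); WM=5; [0,5) fires=6
i=4 t=7 v=8: → [5,10); WM=5
i=5 t=9 v=2: → [5,10); WM=9
i=6 t=8 v=6: → [5,10); WM=9
i=7 t=10 v=1: → [10,15); WM=10; [5,10) fires=8
i=8 t=10 v=6: → [10,15); WM=10
i=9 t=10 v=7: → [10,15); WM=10
i=10 t=14 v=2: → [10,15); WM=10
i=11 t=14 v=4: → [10,15); WM=14
i=12 t=14 v=9: → [10,15); WM=14
i=13 t=13 v=5: → [10,15); WM=14
i=14 t=16 v=9: → [15,20); WM=14
i=15 t=17 v=4: → [15,20); WM=17; [10,15) fires=9
i=16 t=19 v=6: → [15,20); WM=17
i=17 t=25 v=6: → [25,30); WM=25; [15,20) fires=9
i=18 t=25 v=7: → [25,30); WM=25
i=19 t=22 v=8: DROP (t<25-1); WM=25
i=20 t=27 v=6: → [25,30); WM=25
i=21 t=23 v=4: DROP (t<25-1); WM=27
i=22 t=15 v=5: DROP (t<27-1); WM=27
i=23 t=25 v=1: DROP (t<27-1); WM=27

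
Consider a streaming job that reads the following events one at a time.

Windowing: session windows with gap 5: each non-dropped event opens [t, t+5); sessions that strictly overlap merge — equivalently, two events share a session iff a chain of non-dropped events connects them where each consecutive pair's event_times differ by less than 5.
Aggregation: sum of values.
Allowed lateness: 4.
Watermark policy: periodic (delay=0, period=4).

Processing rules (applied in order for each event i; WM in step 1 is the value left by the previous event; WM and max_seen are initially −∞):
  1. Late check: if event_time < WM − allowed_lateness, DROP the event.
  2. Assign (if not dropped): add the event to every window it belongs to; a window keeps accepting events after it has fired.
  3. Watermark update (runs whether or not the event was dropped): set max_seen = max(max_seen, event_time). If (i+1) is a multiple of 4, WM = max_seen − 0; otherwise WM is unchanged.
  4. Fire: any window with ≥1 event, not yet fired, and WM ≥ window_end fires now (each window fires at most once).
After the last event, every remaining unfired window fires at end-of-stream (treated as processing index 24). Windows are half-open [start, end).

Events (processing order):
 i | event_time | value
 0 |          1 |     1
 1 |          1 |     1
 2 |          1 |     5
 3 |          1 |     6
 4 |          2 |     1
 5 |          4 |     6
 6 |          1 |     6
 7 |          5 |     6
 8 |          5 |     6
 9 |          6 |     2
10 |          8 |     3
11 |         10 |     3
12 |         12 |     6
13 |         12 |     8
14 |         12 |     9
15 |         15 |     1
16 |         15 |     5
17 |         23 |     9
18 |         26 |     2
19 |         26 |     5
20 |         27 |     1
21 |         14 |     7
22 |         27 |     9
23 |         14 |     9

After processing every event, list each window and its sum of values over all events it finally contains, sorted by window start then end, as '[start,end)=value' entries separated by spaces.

i=0 t=1 v=1: → [1,6); WM=−∞
i=1 t=1 v=1: → [1,6); WM=−∞
i=2 t=1 v=5: → [1,6); WM=−∞
i=3 t=1 v=6: → [1,6); WM=1
i=4 t=2 v=1: → [1,7); WM=1
i=5 t=4 v=6: → [1,9); WM=1
i=6 t=1 v=6: → [1,9); WM=1
i=7 t=5 v=6: → [1,10); WM=5
i=8 t=5 v=6: → [1,10); WM=5
i=9 t=6 v=2: → [1,11); WM=5
i=10 t=8 v=3: → [1,13); WM=5
i=11 t=10 v=3: → [1,15); WM=10
i=12 t=12 v=6: → [1,17); WM=10
i=13 t=12 v=8: → [1,17); WM=10
i=14 t=12 v=9: → [1,17); WM=10
i=15 t=15 v=1: → [1,20); WM=15
i=16 t=15 v=5: → [1,20); WM=15
i=17 t=23 v=9: → [23,28); WM=15
i=18 t=26 v=2: → [23,31); WM=15
i=19 t=26 v=5: → [23,31); WM=26
i=20 t=27 v=1: → [23,32); WM=26
i=21 t=14 v=7: DROP (t<26-4); WM=26
i=22 t=27 v=9: → [23,32); WM=26
i=23 t=14 v=9: DROP (t<26-4); WM=27

[1,20)=75 [23,32)=26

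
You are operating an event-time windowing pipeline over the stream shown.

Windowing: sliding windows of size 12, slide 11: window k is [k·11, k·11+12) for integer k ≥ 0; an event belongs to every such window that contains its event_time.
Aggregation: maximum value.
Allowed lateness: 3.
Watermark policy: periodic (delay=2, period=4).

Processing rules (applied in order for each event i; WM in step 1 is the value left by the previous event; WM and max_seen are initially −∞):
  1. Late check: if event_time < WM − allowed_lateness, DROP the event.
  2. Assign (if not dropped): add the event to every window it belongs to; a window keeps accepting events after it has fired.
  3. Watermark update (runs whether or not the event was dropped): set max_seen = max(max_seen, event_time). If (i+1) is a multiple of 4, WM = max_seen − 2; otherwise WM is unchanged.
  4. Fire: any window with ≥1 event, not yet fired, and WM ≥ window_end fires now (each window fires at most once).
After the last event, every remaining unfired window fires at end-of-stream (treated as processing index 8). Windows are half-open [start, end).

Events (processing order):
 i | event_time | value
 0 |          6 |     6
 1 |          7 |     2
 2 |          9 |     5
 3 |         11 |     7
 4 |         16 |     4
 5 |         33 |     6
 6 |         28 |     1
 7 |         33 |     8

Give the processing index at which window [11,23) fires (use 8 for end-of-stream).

i=0 t=6 v=6: → [0,12); WM=−∞
i=1 t=7 v=2: → [0,12); WM=−∞
i=2 t=9 v=5: → [0,12); WM=−∞
i=3 t=11 v=7: → [11,23),[0,12); WM=9
i=4 t=16 v=4: → [11,23); WM=9
i=5 t=33 v=6: → [33,45),[22,34); WM=9
i=6 t=28 v=1: → [22,34); WM=9
i=7 t=33 v=8: → [33,45),[22,34); WM=31; [0,12) fires=7 [11,23) fires=7

7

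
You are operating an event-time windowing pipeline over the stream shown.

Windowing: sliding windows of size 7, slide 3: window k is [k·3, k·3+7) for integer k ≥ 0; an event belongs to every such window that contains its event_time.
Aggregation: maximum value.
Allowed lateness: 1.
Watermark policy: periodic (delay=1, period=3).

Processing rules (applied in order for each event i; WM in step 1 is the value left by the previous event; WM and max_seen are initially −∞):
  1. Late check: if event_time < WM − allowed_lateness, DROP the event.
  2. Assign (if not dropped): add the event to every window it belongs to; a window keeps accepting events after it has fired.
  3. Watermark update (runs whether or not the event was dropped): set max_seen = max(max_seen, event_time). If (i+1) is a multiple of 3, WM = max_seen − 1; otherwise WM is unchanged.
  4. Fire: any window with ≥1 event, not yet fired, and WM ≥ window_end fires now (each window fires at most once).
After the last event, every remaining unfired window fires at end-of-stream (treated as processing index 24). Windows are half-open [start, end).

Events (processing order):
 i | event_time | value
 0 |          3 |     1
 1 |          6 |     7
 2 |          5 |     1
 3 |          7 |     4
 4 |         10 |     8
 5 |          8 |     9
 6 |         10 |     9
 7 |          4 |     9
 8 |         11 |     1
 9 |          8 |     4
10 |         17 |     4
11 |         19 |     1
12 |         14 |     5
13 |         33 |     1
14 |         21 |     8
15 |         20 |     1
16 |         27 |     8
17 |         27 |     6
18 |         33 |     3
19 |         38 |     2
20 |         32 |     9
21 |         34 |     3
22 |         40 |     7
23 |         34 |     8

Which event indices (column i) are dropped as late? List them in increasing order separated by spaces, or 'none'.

i=0 t=3 v=1: → [3,10),[0,7); WM=−∞
i=1 t=6 v=7: → [6,13),[3,10),[0,7); WM=−∞
i=2 t=5 v=1: → [3,10),[0,7); WM=5
i=3 t=7 v=4: → [6,13),[3,10); WM=5
i=4 t=10 v=8: → [9,16),[6,13); WM=5
i=5 t=8 v=9: → [6,13),[3,10); WM=9; [0,7) fires=7
i=6 t=10 v=9: → [9,16),[6,13); WM=9
i=7 t=4 v=9: DROP (t<9-1); WM=9
i=8 t=11 v=1: → [9,16),[6,13); WM=10; [3,10) fires=9
i=9 t=8 v=4: DROP (t<10-1); WM=10
i=10 t=17 v=4: → [15,22),[12,19); WM=10
i=11 t=19 v=1: → [18,25),[15,22); WM=18; [6,13) fires=9 [9,16) fires=9
i=12 t=14 v=5: DROP (t<18-1); WM=18
i=13 t=33 v=1: → [33,40),[30,37),[27,34); WM=18
i=14 t=21 v=8: → [21,28),[18,25),[15,22); WM=32; [12,19) fires=4 [15,22) fires=8 [18,25) fires=8 [21,28) fires=8
i=15 t=20 v=1: DROP (t<32-1); WM=32
i=16 t=27 v=8: DROP (t<32-1); WM=32
i=17 t=27 v=6: DROP (t<32-1); WM=32
i=18 t=33 v=3: → [33,40),[30,37),[27,34); WM=32
i=19 t=38 v=2: → [36,43),[33,40); WM=32
i=20 t=32 v=9: → [30,37),[27,34); WM=37; [27,34) fires=9 [30,37) fires=9
i=21 t=34 v=3: DROP (t<37-1); WM=37
i=22 t=40 v=7: → [39,46),[36,43); WM=37
i=23 t=34 v=8: DROP (t<37-1); WM=39

7 9 12 15 16 17 21 23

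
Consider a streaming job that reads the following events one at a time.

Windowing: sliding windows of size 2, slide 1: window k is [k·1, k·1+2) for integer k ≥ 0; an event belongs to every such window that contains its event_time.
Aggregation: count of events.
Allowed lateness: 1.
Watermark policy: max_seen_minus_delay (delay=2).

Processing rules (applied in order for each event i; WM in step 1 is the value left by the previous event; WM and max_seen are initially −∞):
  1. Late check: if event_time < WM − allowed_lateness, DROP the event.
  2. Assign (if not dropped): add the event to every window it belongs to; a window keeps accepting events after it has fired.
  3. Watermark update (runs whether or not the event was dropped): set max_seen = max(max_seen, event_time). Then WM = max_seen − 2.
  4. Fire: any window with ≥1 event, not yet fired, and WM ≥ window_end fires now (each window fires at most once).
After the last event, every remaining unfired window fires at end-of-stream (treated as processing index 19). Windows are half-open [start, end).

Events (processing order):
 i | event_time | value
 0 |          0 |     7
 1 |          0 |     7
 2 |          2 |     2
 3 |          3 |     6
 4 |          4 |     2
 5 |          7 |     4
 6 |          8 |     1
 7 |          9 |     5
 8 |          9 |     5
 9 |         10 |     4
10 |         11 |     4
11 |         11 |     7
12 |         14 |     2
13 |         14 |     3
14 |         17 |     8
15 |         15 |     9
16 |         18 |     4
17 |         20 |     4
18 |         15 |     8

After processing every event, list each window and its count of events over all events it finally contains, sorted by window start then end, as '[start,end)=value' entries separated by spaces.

[0,2)=2 [1,3)=1 [2,4)=2 [3,5)=2 [4,6)=1 [6,8)=1 [7,9)=2 [8,10)=3 [9,11)=3 [10,12)=3 [11,13)=2 [13,15)=2 [14,16)=3 [15,17)=1 [16,18)=1 [17,19)=2 [18,20)=1 [19,21)=1 [20,22)=1

i=0 t=0 v=7: → [0,2); WM=-2
i=1 t=0 v=7: → [0,2); WM=-2
i=2 t=2 v=2: → [2,4),[1,3); WM=0
i=3 t=3 v=6: → [3,5),[2,4); WM=1
i=4 t=4 v=2: → [4,6),[3,5); WM=2; [0,2) fires=2
i=5 t=7 v=4: → [7,9),[6,8); WM=5; [1,3) fires=1 [2,4) fires=2 [3,5) fires=2
i=6 t=8 v=1: → [8,10),[7,9); WM=6; [4,6) fires=1
i=7 t=9 v=5: → [9,11),[8,10); WM=7
i=8 t=9 v=5: → [9,11),[8,10); WM=7
i=9 t=10 v=4: → [10,12),[9,11); WM=8; [6,8) fires=1
i=10 t=11 v=4: → [11,13),[10,12); WM=9; [7,9) fires=2
i=11 t=11 v=7: → [11,13),[10,12); WM=9
i=12 t=14 v=2: → [14,16),[13,15); WM=12; [8,10) fires=3 [9,11) fires=3 [10,12) fires=3
i=13 t=14 v=3: → [14,16),[13,15); WM=12
i=14 t=17 v=8: → [17,19),[16,18); WM=15; [11,13) fires=2 [13,15) fires=2
i=15 t=15 v=9: → [15,17),[14,16); WM=15
i=16 t=18 v=4: → [18,20),[17,19); WM=16; [14,16) fires=3
i=17 t=20 v=4: → [20,22),[19,21); WM=18; [15,17) fires=1 [16,18) fires=1
i=18 t=15 v=8: DROP (t<18-1); WM=18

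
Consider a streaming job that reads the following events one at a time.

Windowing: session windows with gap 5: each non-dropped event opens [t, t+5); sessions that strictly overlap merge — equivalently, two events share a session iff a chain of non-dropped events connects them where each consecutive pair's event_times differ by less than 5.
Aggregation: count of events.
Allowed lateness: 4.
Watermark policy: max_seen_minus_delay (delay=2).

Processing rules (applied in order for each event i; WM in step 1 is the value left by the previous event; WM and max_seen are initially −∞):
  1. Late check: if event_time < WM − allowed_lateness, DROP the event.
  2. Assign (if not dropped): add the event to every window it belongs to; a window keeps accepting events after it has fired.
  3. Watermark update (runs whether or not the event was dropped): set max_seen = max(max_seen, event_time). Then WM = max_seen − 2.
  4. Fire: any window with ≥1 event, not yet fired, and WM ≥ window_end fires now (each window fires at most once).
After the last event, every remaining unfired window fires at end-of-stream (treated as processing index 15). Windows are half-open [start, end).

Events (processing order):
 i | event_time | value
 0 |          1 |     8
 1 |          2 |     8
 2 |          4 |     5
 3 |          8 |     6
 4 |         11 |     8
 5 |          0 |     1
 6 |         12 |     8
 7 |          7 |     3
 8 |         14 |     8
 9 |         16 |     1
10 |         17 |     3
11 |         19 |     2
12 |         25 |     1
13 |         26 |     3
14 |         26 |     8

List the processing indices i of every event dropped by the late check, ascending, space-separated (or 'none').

i=0 t=1 v=8: → [1,6); WM=-1
i=1 t=2 v=8: → [1,7); WM=0
i=2 t=4 v=5: → [1,9); WM=2
i=3 t=8 v=6: → [1,13); WM=6
i=4 t=11 v=8: → [1,16); WM=9
i=5 t=0 v=1: DROP (t<9-4); WM=9
i=6 t=12 v=8: → [1,17); WM=10
i=7 t=7 v=3: → [1,17); WM=10
i=8 t=14 v=8: → [1,19); WM=12
i=9 t=16 v=1: → [1,21); WM=14
i=10 t=17 v=3: → [1,22); WM=15
i=11 t=19 v=2: → [1,24); WM=17
i=12 t=25 v=1: → [25,30); WM=23
i=13 t=26 v=3: → [25,31); WM=24
i=14 t=26 v=8: → [25,31); WM=24

5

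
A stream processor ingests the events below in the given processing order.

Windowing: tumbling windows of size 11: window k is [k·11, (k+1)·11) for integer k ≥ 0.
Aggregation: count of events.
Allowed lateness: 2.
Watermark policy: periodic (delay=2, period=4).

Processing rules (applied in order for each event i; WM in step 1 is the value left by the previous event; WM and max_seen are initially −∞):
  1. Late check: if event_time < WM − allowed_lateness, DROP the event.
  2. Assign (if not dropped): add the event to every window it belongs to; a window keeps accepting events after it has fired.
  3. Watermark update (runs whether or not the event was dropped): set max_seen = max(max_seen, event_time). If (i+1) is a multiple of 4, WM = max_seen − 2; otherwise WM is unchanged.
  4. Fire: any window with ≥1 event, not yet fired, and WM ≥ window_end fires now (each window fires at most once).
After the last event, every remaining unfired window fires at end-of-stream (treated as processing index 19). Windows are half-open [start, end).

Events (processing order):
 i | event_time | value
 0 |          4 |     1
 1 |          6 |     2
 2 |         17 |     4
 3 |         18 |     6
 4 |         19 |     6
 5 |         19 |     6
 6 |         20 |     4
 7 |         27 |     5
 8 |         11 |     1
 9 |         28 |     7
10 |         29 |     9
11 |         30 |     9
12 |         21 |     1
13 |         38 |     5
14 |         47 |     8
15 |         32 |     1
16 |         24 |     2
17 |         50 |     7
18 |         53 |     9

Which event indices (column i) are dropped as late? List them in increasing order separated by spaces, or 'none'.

i=0 t=4 v=1: → [0,11); WM=−∞
i=1 t=6 v=2: → [0,11); WM=−∞
i=2 t=17 v=4: → [11,22); WM=−∞
i=3 t=18 v=6: → [11,22); WM=16; [0,11) fires=2
i=4 t=19 v=6: → [11,22); WM=16
i=5 t=19 v=6: → [11,22); WM=16
i=6 t=20 v=4: → [11,22); WM=16
i=7 t=27 v=5: → [22,33); WM=25; [11,22) fires=5
i=8 t=11 v=1: DROP (t<25-2); WM=25
i=9 t=28 v=7: → [22,33); WM=25
i=10 t=29 v=9: → [22,33); WM=25
i=11 t=30 v=9: → [22,33); WM=28
i=12 t=21 v=1: DROP (t<28-2); WM=28
i=13 t=38 v=5: → [33,44); WM=28
i=14 t=47 v=8: → [44,55); WM=28
i=15 t=32 v=1: → [22,33); WM=45; [22,33) fires=5 [33,44) fires=1
i=16 t=24 v=2: DROP (t<45-2); WM=45
i=17 t=50 v=7: → [44,55); WM=45
i=18 t=53 v=9: → [44,55); WM=45

8 12 16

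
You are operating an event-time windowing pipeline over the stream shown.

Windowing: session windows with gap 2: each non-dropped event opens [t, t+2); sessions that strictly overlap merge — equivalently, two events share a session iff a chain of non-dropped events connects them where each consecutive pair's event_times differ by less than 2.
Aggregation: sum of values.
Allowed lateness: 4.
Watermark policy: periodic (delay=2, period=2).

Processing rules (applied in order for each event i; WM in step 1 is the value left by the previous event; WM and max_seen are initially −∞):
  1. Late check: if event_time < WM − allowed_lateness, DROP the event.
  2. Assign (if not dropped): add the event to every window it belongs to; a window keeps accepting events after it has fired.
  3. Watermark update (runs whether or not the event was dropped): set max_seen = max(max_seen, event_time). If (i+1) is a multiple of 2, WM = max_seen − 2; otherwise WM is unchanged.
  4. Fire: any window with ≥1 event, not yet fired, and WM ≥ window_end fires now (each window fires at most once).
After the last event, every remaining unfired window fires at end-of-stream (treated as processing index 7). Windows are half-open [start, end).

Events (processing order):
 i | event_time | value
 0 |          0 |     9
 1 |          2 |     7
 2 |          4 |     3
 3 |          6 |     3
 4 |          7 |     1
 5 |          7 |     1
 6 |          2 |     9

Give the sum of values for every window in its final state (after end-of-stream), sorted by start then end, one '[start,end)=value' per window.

[0,2)=9 [2,4)=16 [4,6)=3 [6,9)=5

i=0 t=0 v=9: → [0,2); WM=−∞
i=1 t=2 v=7: → [2,4); WM=0
i=2 t=4 v=3: → [4,6); WM=0
i=3 t=6 v=3: → [6,8); WM=4
i=4 t=7 v=1: → [6,9); WM=4
i=5 t=7 v=1: → [6,9); WM=5
i=6 t=2 v=9: → [2,4); WM=5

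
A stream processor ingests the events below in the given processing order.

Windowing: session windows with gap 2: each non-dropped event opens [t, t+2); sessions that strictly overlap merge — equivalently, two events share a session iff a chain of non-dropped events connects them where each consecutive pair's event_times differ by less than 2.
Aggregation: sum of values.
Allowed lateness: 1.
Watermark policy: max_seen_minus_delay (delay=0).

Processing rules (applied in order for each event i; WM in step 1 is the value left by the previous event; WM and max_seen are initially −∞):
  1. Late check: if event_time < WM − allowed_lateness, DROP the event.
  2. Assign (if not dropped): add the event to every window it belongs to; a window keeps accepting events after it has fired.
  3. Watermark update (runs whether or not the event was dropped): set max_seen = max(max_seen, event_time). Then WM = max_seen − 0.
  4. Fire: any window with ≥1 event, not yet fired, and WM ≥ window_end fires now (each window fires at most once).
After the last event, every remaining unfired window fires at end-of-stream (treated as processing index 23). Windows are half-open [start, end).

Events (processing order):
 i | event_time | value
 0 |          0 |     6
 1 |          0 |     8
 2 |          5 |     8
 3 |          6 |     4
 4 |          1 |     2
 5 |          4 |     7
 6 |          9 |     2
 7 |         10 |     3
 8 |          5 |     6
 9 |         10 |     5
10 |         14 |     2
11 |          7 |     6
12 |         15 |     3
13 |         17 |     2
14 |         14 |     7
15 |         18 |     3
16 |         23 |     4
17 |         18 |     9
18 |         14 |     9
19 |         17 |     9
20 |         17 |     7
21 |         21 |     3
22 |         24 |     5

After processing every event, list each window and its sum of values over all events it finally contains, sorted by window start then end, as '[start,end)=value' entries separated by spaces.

i=0 t=0 v=6: → [0,2); WM=0
i=1 t=0 v=8: → [0,2); WM=0
i=2 t=5 v=8: → [5,7); WM=5
i=3 t=6 v=4: → [5,8); WM=6
i=4 t=1 v=2: DROP (t<6-1); WM=6
i=5 t=4 v=7: DROP (t<6-1); WM=6
i=6 t=9 v=2: → [9,11); WM=9
i=7 t=10 v=3: → [9,12); WM=10
i=8 t=5 v=6: DROP (t<10-1); WM=10
i=9 t=10 v=5: → [9,12); WM=10
i=10 t=14 v=2: → [14,16); WM=14
i=11 t=7 v=6: DROP (t<14-1); WM=14
i=12 t=15 v=3: → [14,17); WM=15
i=13 t=17 v=2: → [17,19); WM=17
i=14 t=14 v=7: DROP (t<17-1); WM=17
i=15 t=18 v=3: → [17,20); WM=18
i=16 t=23 v=4: → [23,25); WM=23
i=17 t=18 v=9: DROP (t<23-1); WM=23
i=18 t=14 v=9: DROP (t<23-1); WM=23
i=19 t=17 v=9: DROP (t<23-1); WM=23
i=20 t=17 v=7: DROP (t<23-1); WM=23
i=21 t=21 v=3: DROP (t<23-1); WM=23
i=22 t=24 v=5: → [23,26); WM=24

[0,2)=14 [5,8)=12 [9,12)=10 [14,17)=5 [17,20)=5 [23,26)=9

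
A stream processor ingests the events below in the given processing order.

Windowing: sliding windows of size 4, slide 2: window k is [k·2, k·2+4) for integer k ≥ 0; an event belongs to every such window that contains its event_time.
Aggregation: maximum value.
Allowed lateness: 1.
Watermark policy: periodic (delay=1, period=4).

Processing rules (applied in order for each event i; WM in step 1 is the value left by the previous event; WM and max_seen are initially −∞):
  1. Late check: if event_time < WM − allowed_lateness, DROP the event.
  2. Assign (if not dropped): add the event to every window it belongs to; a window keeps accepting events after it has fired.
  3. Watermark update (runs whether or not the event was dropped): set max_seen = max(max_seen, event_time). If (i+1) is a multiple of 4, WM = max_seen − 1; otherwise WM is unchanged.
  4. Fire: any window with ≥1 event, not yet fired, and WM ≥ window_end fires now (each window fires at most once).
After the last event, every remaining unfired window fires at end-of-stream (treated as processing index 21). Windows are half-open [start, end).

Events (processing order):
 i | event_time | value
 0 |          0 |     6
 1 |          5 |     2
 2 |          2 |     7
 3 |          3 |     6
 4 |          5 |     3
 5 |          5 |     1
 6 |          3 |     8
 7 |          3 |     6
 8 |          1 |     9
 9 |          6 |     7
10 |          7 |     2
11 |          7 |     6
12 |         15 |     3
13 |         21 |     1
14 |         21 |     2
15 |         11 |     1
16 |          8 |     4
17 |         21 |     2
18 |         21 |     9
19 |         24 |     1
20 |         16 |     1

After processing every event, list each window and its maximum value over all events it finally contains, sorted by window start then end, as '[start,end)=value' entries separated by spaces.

[0,4)=8 [2,6)=8 [4,8)=7 [6,10)=7 [8,12)=1 [10,14)=1 [12,16)=3 [14,18)=3 [18,22)=9 [20,24)=9 [22,26)=1 [24,28)=1

i=0 t=0 v=6: → [0,4); WM=−∞
i=1 t=5 v=2: → [4,8),[2,6); WM=−∞
i=2 t=2 v=7: → [2,6),[0,4); WM=−∞
i=3 t=3 v=6: → [2,6),[0,4); WM=4; [0,4) fires=7
i=4 t=5 v=3: → [4,8),[2,6); WM=4
i=5 t=5 v=1: → [4,8),[2,6); WM=4
i=6 t=3 v=8: → [2,6),[0,4); WM=4
i=7 t=3 v=6: → [2,6),[0,4); WM=4
i=8 t=1 v=9: DROP (t<4-1); WM=4
i=9 t=6 v=7: → [6,10),[4,8); WM=4
i=10 t=7 v=2: → [6,10),[4,8); WM=4
i=11 t=7 v=6: → [6,10),[4,8); WM=6; [2,6) fires=8
i=12 t=15 v=3: → [14,18),[12,16); WM=6
i=13 t=21 v=1: → [20,24),[18,22); WM=6
i=14 t=21 v=2: → [20,24),[18,22); WM=6
i=15 t=11 v=1: → [10,14),[8,12); WM=20; [4,8) fires=7 [6,10) fires=7 [8,12) fires=1 [10,14) fires=1 [12,16) fires=3 [14,18) fires=3
i=16 t=8 v=4: DROP (t<20-1); WM=20
i=17 t=21 v=2: → [20,24),[18,22); WM=20
i=18 t=21 v=9: → [20,24),[18,22); WM=20
i=19 t=24 v=1: → [24,28),[22,26); WM=23; [18,22) fires=9
i=20 t=16 v=1: DROP (t<23-1); WM=23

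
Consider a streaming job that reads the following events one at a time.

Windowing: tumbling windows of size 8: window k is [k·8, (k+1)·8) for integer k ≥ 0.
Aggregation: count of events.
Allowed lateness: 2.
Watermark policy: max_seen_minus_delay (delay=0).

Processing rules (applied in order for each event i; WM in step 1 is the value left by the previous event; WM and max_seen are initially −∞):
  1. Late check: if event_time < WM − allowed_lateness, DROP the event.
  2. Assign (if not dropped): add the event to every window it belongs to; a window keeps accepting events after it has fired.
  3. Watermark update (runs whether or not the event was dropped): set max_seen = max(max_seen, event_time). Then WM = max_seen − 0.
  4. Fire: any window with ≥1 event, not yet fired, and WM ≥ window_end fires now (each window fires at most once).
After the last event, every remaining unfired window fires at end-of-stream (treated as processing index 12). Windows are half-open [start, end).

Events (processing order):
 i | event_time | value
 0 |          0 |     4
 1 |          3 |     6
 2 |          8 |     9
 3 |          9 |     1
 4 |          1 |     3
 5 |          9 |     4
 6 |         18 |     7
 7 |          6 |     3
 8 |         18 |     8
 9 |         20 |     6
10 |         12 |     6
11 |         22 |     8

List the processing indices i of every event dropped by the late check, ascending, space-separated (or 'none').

4 7 10

i=0 t=0 v=4: → [0,8); WM=0
i=1 t=3 v=6: → [0,8); WM=3
i=2 t=8 v=9: → [8,16); WM=8; [0,8) fires=2
i=3 t=9 v=1: → [8,16); WM=9
i=4 t=1 v=3: DROP (t<9-2); WM=9
i=5 t=9 v=4: → [8,16); WM=9
i=6 t=18 v=7: → [16,24); WM=18; [8,16) fires=3
i=7 t=6 v=3: DROP (t<18-2); WM=18
i=8 t=18 v=8: → [16,24); WM=18
i=9 t=20 v=6: → [16,24); WM=20
i=10 t=12 v=6: DROP (t<20-2); WM=20
i=11 t=22 v=8: → [16,24); WM=22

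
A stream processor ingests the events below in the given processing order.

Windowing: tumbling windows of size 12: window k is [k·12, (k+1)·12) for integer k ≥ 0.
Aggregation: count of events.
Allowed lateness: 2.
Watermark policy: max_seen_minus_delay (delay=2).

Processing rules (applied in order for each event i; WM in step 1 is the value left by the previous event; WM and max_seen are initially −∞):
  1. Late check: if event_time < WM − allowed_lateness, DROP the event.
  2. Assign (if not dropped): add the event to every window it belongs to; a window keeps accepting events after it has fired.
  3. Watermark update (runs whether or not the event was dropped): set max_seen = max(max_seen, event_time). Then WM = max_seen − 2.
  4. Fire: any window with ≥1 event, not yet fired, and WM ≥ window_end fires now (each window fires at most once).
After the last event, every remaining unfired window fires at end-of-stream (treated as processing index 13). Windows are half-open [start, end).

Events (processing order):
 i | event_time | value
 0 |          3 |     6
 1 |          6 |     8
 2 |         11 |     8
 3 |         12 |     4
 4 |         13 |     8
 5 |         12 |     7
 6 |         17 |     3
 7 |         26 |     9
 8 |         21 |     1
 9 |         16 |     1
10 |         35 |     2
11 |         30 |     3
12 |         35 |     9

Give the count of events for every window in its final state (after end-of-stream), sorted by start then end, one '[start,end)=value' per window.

[0,12)=3 [12,24)=4 [24,36)=3

i=0 t=3 v=6: → [0,12); WM=1
i=1 t=6 v=8: → [0,12); WM=4
i=2 t=11 v=8: → [0,12); WM=9
i=3 t=12 v=4: → [12,24); WM=10
i=4 t=13 v=8: → [12,24); WM=11
i=5 t=12 v=7: → [12,24); WM=11
i=6 t=17 v=3: → [12,24); WM=15; [0,12) fires=3
i=7 t=26 v=9: → [24,36); WM=24; [12,24) fires=4
i=8 t=21 v=1: DROP (t<24-2); WM=24
i=9 t=16 v=1: DROP (t<24-2); WM=24
i=10 t=35 v=2: → [24,36); WM=33
i=11 t=30 v=3: DROP (t<33-2); WM=33
i=12 t=35 v=9: → [24,36); WM=33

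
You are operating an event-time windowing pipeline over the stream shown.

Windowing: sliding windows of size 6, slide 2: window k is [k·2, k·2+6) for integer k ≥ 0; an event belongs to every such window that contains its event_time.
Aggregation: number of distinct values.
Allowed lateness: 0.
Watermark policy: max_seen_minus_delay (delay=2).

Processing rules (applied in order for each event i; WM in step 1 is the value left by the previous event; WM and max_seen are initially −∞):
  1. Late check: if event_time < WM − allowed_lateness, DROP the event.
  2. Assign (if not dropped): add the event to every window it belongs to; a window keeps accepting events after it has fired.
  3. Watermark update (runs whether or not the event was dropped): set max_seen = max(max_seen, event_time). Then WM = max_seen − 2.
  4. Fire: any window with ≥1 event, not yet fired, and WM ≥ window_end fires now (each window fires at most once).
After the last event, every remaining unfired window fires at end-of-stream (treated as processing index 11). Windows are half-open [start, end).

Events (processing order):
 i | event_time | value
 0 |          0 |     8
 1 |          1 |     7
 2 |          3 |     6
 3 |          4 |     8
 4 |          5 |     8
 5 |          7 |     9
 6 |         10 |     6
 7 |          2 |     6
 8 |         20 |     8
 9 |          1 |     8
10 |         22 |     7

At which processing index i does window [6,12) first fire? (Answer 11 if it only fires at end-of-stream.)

8

i=0 t=0 v=8: → [0,6); WM=-2
i=1 t=1 v=7: → [0,6); WM=-1
i=2 t=3 v=6: → [2,8),[0,6); WM=1
i=3 t=4 v=8: → [4,10),[2,8),[0,6); WM=2
i=4 t=5 v=8: → [4,10),[2,8),[0,6); WM=3
i=5 t=7 v=9: → [6,12),[4,10),[2,8); WM=5
i=6 t=10 v=6: → [10,16),[8,14),[6,12); WM=8; [0,6) fires=3 [2,8) fires=3
i=7 t=2 v=6: DROP (t<8-0); WM=8
i=8 t=20 v=8: → [20,26),[18,24),[16,22); WM=18; [4,10) fires=2 [6,12) fires=2 [8,14) fires=1 [10,16) fires=1
i=9 t=1 v=8: DROP (t<18-0); WM=18
i=10 t=22 v=7: → [22,28),[20,26),[18,24); WM=20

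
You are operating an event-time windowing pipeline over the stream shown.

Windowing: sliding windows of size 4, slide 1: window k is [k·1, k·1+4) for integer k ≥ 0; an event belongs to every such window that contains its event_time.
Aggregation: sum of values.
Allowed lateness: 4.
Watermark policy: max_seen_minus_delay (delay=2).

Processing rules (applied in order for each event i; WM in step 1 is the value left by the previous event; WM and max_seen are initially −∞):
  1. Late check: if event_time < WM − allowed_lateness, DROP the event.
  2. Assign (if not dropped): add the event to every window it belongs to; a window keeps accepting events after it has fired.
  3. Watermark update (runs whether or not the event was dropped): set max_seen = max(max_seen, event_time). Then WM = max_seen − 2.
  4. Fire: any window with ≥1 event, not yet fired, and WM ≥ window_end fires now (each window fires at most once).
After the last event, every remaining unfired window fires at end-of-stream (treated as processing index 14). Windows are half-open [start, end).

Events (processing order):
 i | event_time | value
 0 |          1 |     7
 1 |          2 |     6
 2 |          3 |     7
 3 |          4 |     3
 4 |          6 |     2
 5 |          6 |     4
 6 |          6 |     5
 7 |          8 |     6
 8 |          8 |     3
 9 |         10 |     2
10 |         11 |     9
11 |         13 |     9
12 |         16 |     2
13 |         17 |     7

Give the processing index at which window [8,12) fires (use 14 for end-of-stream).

12

i=0 t=1 v=7: → [1,5),[0,4); WM=-1
i=1 t=2 v=6: → [2,6),[1,5),[0,4); WM=0
i=2 t=3 v=7: → [3,7),[2,6),[1,5),[0,4); WM=1
i=3 t=4 v=3: → [4,8),[3,7),[2,6),[1,5); WM=2
i=4 t=6 v=2: → [6,10),[5,9),[4,8),[3,7); WM=4; [0,4) fires=20
i=5 t=6 v=4: → [6,10),[5,9),[4,8),[3,7); WM=4
i=6 t=6 v=5: → [6,10),[5,9),[4,8),[3,7); WM=4
i=7 t=8 v=6: → [8,12),[7,11),[6,10),[5,9); WM=6; [1,5) fires=23 [2,6) fires=16
i=8 t=8 v=3: → [8,12),[7,11),[6,10),[5,9); WM=6
i=9 t=10 v=2: → [10,14),[9,13),[8,12),[7,11); WM=8; [3,7) fires=21 [4,8) fires=14
i=10 t=11 v=9: → [11,15),[10,14),[9,13),[8,12); WM=9; [5,9) fires=20
i=11 t=13 v=9: → [13,17),[12,16),[11,15),[10,14); WM=11; [6,10) fires=20 [7,11) fires=11
i=12 t=16 v=2: → [16,20),[15,19),[14,18),[13,17); WM=14; [8,12) fires=20 [9,13) fires=11 [10,14) fires=20
i=13 t=17 v=7: → [17,21),[16,20),[15,19),[14,18); WM=15; [11,15) fires=18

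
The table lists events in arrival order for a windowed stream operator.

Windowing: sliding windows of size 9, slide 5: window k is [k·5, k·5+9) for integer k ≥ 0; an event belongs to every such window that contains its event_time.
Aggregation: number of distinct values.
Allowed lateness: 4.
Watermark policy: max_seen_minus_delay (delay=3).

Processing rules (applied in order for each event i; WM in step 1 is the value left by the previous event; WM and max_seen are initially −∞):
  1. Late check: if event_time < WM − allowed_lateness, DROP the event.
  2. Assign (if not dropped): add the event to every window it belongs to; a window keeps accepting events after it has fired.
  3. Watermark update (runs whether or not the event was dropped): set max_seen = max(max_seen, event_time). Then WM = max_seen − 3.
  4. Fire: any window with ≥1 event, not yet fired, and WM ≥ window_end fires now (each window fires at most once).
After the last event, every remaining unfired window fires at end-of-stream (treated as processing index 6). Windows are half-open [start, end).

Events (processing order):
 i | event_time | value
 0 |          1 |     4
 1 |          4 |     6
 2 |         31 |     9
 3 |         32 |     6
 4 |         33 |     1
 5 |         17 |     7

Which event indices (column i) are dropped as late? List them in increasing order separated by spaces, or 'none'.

5

i=0 t=1 v=4: → [0,9); WM=-2
i=1 t=4 v=6: → [0,9); WM=1
i=2 t=31 v=9: → [30,39),[25,34); WM=28; [0,9) fires=2
i=3 t=32 v=6: → [30,39),[25,34); WM=29
i=4 t=33 v=1: → [30,39),[25,34); WM=30
i=5 t=17 v=7: DROP (t<30-4); WM=30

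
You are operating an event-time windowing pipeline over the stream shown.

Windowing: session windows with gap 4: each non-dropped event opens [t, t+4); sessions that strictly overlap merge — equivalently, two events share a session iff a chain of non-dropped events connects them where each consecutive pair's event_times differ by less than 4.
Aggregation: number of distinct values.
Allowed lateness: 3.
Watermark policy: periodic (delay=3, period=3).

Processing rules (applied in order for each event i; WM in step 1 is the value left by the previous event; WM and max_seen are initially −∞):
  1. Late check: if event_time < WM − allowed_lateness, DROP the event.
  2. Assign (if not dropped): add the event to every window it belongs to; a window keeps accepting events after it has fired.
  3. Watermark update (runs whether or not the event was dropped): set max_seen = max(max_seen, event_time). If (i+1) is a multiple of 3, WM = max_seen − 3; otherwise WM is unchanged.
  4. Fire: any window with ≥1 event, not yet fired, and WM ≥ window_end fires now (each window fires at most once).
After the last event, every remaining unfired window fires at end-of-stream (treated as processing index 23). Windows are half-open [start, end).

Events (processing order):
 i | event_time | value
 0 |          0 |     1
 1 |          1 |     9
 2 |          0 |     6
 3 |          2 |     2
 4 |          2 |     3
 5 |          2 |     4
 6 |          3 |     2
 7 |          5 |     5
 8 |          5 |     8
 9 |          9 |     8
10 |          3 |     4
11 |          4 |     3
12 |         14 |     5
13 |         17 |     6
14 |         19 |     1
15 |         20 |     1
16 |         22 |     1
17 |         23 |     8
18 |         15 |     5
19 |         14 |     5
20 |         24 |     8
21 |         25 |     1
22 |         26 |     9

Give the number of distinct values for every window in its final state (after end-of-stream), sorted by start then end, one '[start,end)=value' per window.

i=0 t=0 v=1: → [0,4); WM=−∞
i=1 t=1 v=9: → [0,5); WM=−∞
i=2 t=0 v=6: → [0,5); WM=-2
i=3 t=2 v=2: → [0,6); WM=-2
i=4 t=2 v=3: → [0,6); WM=-2
i=5 t=2 v=4: → [0,6); WM=-1
i=6 t=3 v=2: → [0,7); WM=-1
i=7 t=5 v=5: → [0,9); WM=-1
i=8 t=5 v=8: → [0,9); WM=2
i=9 t=9 v=8: → [9,13); WM=2
i=10 t=3 v=4: → [0,9); WM=2
i=11 t=4 v=3: → [0,9); WM=6
i=12 t=14 v=5: → [14,18); WM=6
i=13 t=17 v=6: → [14,21); WM=6
i=14 t=19 v=1: → [14,23); WM=16
i=15 t=20 v=1: → [14,24); WM=16
i=16 t=22 v=1: → [14,26); WM=16
i=17 t=23 v=8: → [14,27); WM=20
i=18 t=15 v=5: DROP (t<20-3); WM=20
i=19 t=14 v=5: DROP (t<20-3); WM=20
i=20 t=24 v=8: → [14,28); WM=21
i=21 t=25 v=1: → [14,29); WM=21
i=22 t=26 v=9: → [14,30); WM=21

[0,9)=8 [9,13)=1 [14,30)=5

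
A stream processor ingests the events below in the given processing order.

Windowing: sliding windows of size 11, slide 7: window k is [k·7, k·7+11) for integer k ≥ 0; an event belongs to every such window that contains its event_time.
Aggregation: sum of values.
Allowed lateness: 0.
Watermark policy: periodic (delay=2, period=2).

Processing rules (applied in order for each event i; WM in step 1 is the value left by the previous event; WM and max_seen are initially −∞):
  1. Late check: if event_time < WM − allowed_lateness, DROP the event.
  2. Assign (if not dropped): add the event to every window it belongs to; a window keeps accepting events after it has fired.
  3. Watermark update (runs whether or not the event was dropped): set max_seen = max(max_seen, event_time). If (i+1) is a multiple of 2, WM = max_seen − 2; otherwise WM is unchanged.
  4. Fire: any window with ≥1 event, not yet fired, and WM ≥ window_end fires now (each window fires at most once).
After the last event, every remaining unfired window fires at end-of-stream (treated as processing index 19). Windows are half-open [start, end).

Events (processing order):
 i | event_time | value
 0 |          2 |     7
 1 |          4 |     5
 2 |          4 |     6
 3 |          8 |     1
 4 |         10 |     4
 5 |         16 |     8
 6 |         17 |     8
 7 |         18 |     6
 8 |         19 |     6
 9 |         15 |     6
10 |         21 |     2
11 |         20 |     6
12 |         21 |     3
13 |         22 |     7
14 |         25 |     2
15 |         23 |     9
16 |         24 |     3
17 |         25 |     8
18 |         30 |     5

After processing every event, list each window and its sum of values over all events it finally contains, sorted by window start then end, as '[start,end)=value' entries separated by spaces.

i=0 t=2 v=7: → [0,11); WM=−∞
i=1 t=4 v=5: → [0,11); WM=2
i=2 t=4 v=6: → [0,11); WM=2
i=3 t=8 v=1: → [7,18),[0,11); WM=6
i=4 t=10 v=4: → [7,18),[0,11); WM=6
i=5 t=16 v=8: → [14,25),[7,18); WM=14; [0,11) fires=23
i=6 t=17 v=8: → [14,25),[7,18); WM=14
i=7 t=18 v=6: → [14,25); WM=16
i=8 t=19 v=6: → [14,25); WM=16
i=9 t=15 v=6: DROP (t<16-0); WM=17
i=10 t=21 v=2: → [21,32),[14,25); WM=17
i=11 t=20 v=6: → [14,25); WM=19; [7,18) fires=21
i=12 t=21 v=3: → [21,32),[14,25); WM=19
i=13 t=22 v=7: → [21,32),[14,25); WM=20
i=14 t=25 v=2: → [21,32); WM=20
i=15 t=23 v=9: → [21,32),[14,25); WM=23
i=16 t=24 v=3: → [21,32),[14,25); WM=23
i=17 t=25 v=8: → [21,32); WM=23
i=18 t=30 v=5: → [28,39),[21,32); WM=23

[0,11)=23 [7,18)=21 [14,25)=58 [21,32)=39 [28,39)=5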